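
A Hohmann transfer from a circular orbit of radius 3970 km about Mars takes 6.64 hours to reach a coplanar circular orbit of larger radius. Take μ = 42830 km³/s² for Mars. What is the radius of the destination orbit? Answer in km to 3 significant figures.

Transfer time t = 6.64 hours = 23904 s, and t = π√(a_t³/μ).
So a_t = (μ t²/π²)^(1/3) = (42830 × (23904)² / π²)^(1/3) = 13535 km.
Since a_t = (r₁ + r₂)/2, r₂ = 2a_t − r₁ = 2×13535 − 3970 = 23100 km.

r₂ = 23100 km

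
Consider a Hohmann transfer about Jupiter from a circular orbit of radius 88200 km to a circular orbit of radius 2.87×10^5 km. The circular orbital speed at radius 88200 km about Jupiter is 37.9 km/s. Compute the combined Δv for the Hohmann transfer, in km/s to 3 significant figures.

Δv = 15.6 km/s

From the circular-orbit relation v² = μ/r at r = 88200 km: μ = v²r = (37.9)² × 88200 = 1.26691×10^8 km³/s².
Semi-major axis of the transfer orbit: a_t = (88200 + 2.870×10^5)/2 = 1.876×10^5 km.
At r₁ the circular-orbit speed is v₁ = √(μ/r₁) = 37.900 km/s.
On the transfer ellipse at r₁, vis-viva gives v_p = √[μ(2/r₁ − 1/a_t)] = 46.877 km/s.
First burn Δv₁ = |v_p − v₁| = 8.977 km/s.
At r₂, v₂ = √(μ/r₂) = 21.010 km/s.
Transfer-orbit speed at r₂: v_a = √[μ(2/r₂ − 1/a_t)] = 14.406 km/s.
Second burn Δv₂ = |v₂ − v_a| = 6.604 km/s.
Δv = Δv₁ + Δv₂ = 8.977 + 6.604 = 15.58 km/s.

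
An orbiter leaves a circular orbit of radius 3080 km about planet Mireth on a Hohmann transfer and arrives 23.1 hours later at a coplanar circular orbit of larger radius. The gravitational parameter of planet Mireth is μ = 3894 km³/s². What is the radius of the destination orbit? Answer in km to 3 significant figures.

r₂ = 24900 km

Transfer time t = 23.1 hours = 83160 s, and t = π√(a_t³/μ).
So a_t = (μ t²/π²)^(1/3) = (3894 × (83160)² / π²)^(1/3) = 13974 km.
Since a_t = (r₁ + r₂)/2, r₂ = 2a_t − r₁ = 2×13974 − 3080 = 24868 km.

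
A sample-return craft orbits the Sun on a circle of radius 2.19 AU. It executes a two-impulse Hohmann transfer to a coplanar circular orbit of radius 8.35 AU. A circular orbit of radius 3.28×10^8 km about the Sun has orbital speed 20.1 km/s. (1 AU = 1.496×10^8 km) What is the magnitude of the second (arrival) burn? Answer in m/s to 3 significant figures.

Δv₂ = 3660 m/s

From the circular-orbit relation v² = μ/r at r = 3.28×10^8 km: μ = v²r = (20.1)² × 3.28×10^8 = 1.32515×10^11 km³/s².
In km: r₁ = 2.19 × 1.496×10^8 = 3.27624×10^8 km; r₂ = 8.35 × 1.496×10^8 = 1.24916×10^9 km.
The Hohmann ellipse has a_t = (r₁ + r₂)/2 = 7.88392×10^8 km.
Circular speed at r = 1.24916×10^9 km: v_c = √(μ/r) = 10.30 km/s.
Transfer-orbit speed at the same r (vis-viva, a = a_t): v_t = √[μ(2/r − 1/a_t)] = 6.640 km/s.
Δv₂ = |v_t − v_c| = |6.640 − 10.30| = 3.660 km/s.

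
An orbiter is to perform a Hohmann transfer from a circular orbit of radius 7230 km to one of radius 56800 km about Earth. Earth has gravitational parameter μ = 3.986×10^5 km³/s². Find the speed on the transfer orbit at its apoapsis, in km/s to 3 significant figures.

v = 1.26 km/s

Transfer-ellipse semi-major axis a_t = (r₁ + r₂)/2 = (7230 + 56800)/2 = 32015 km.
The apoapsis of the transfer ellipse is at r = 56800 km.
From the vis-viva equation, v = √[μ(2/r − 1/a_t)] = 1.259 km/s.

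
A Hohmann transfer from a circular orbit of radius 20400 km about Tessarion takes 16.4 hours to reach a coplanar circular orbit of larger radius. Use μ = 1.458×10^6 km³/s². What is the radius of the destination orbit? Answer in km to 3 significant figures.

r₂ = 1.40×10^5 km

Transfer time t = 16.4 hours = 59040 s, and t = π√(a_t³/μ).
So a_t = (μ t²/π²)^(1/3) = (1.458×10^6 × (59040)² / π²)^(1/3) = 80152 km.
Since a_t = (r₁ + r₂)/2, r₂ = 2a_t − r₁ = 2×80152 − 20400 = 1.39904×10^5 km.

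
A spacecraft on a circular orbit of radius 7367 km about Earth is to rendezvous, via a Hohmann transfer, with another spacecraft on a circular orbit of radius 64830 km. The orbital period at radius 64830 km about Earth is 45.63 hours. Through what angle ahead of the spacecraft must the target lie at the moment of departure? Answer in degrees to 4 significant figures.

φ = 105.2°

From Kepler's third law T² = 4π²r³/μ at r = 64830 km, T = 45.63 hours = 45.63 × 3600 s = 1.64268×10^5 s: μ = 4π²r³/T² = 3.98641×10^5 km³/s².
Transfer-ellipse semi-major axis a_t = (r₁ + r₂)/2 = (7367 + 64830)/2 = 36098.5 km.
Transfer time t = π√(a_t³/μ) = 34126.6 s.
The target's mean motion on its circular orbit is ω₂ = √(μ/r₂³) = 3.82496×10^-5 rad/s.
Angle swept by the target during transfer: ω₂·t = 1.3053 rad = 74.79°.
The spacecraft traverses 180° on the transfer ellipse, so the target must lead by 180° − 74.79° = 105.2°.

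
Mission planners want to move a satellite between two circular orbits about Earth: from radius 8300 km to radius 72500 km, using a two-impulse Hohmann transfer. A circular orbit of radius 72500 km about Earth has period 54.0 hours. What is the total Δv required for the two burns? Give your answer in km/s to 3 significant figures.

Δv = 3.63 km/s

From Kepler's third law T² = 4π²r³/μ at r = 72500 km, T = 54.0 hours = 54.0 × 3600 s = 1.944×10^5 s: μ = 4π²r³/T² = 3.98090×10^5 km³/s².
Semi-major axis of the transfer orbit: a_t = (8300 + 72500)/2 = 40400 km.
Circular speed at r₁: v₁ = √(μ/r₁) = √(3.98090×10^5/8300) = 6.9255 km/s.
Transfer-orbit speed at r₁ (vis-viva equation): v_p = √[μ(2/r₁ − 1/a_t)] = 9.2775 km/s.
First burn Δv₁ = |v_p − v₁| = 2.352 km/s.
At r₂, v₂ = √(μ/r₂) = 2.343 km/s.
Transfer-orbit speed at r₂: v_a = √[μ(2/r₂ − 1/a_t)] = 1.062 km/s.
Second burn Δv₂ = |v₂ − v_a| = 1.281 km/s.
Δv = Δv₁ + Δv₂ = 2.352 + 1.281 = 3.633 km/s.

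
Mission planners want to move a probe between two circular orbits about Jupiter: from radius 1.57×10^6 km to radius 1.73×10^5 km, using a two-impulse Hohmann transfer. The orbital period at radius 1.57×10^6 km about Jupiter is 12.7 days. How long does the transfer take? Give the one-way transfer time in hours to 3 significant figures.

t = 63.0 hours

From Kepler's third law T² = 4π²r³/μ at r = 1.57×10^6 km, T = 12.7 days = 12.7 × 86400 s = 1.09728×10^6 s: μ = 4π²r³/T² = 1.26889×10^8 km³/s².
Semi-major axis of the transfer orbit: a_t = (1.570×10^6 + 1.730×10^5)/2 = 8.715×10^5 km.
By Kepler's third law the transfer-orbit period is T = 2π√(a_t³/μ), so t = T/2 = 2.269×10^5 s.
Converting: 2.269×10^5 s ÷ 3600 s/hour = 63.0 hours.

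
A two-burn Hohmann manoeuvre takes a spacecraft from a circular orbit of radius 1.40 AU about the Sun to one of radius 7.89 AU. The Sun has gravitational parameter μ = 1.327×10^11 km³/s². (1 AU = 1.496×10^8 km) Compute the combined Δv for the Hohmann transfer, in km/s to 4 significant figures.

Δv = 12.42 km/s

In km: r₁ = 1.40 × 1.496×10^8 = 2.0944×10^8 km; r₂ = 7.89 × 1.496×10^8 = 1.180344×10^9 km.
Transfer-ellipse semi-major axis a_t = (r₁ + r₂)/2 = (2.0944×10^8 + 1.180344×10^9)/2 = 6.94892×10^8 km.
At r₁ the circular-orbit speed is v₁ = √(μ/r₁) = 25.171 km/s.
On the transfer ellipse at r₁, vis-viva gives v_p = √[μ(2/r₁ − 1/a_t)] = 32.806 km/s.
First burn Δv₁ = |v_p − v₁| = 7.635 km/s.
Circular speed at r₂: v₂ = √(μ/r₂) = 10.603 km/s.
Transfer-orbit speed at r₂: v_a = √[μ(2/r₂ − 1/a_t)] = 5.8211 km/s.
Second burn Δv₂ = |v₂ − v_a| = 4.782 km/s.
Δv = Δv₁ + Δv₂ = 7.635 + 4.782 = 12.42 km/s.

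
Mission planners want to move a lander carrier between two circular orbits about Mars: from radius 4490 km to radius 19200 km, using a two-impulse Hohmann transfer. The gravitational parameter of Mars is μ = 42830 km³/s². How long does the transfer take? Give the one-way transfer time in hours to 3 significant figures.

t = 5.44 hours

The Hohmann ellipse has a_t = (r₁ + r₂)/2 = 11845 km.
Transfer time t = π√(a_t³/μ) = π√((11845)³ / 42830) = 19570 s.
Converting: 19570 s ÷ 3600 s/hour = 5.44 hours.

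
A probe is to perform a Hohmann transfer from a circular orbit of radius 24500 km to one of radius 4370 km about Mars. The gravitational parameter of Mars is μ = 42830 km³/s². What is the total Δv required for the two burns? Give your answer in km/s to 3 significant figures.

Transfer-ellipse semi-major axis a_t = (r₁ + r₂)/2 = (24500 + 4370)/2 = 14435 km.
At r₁ the circular-orbit speed is v₁ = √(μ/r₁) = 1.3222 km/s.
Transfer-orbit speed at r₁ (vis-viva equation): v_a = √[μ(2/r₁ − 1/a_t)] = 0.72748 km/s.
First burn Δv₁ = |v_a − v₁| = 0.5947 km/s.
Circular speed at r₂: v₂ = √(μ/r₂) = 3.13064 km/s.
Transfer-orbit speed at r₂: v_p = √[μ(2/r₂ − 1/a_t)] = 4.07857 km/s.
Second burn Δv₂ = |v₂ − v_p| = 0.9479 km/s.
Total Δv = Δv₁ + Δv₂ = 1.543 km/s.

Δv = 1.54 km/s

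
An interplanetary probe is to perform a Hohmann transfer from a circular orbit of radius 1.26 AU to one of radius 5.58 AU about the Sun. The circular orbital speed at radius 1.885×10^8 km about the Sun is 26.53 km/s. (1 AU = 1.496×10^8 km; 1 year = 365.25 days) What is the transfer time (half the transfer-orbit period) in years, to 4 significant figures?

t = 3.163 years

From the circular-orbit relation v² = μ/r at r = 1.885×10^8 km: μ = v²r = (26.53)² × 1.885×10^8 = 1.32674×10^11 km³/s².
In km: r₁ = 1.26 × 1.496×10^8 = 1.88496×10^8 km; r₂ = 5.58 × 1.496×10^8 = 8.34768×10^8 km.
Transfer-ellipse semi-major axis a_t = (r₁ + r₂)/2 = (1.88496×10^8 + 8.34768×10^8)/2 = 5.11632×10^8 km.
Half the transfer-orbit period gives t = π√(a_t³/μ) = 9.981×10^7 s.
Converting: 9.981×10^7 s ÷ 3.15576×10^7 s/year (365.25 × 86400) = 3.163 years.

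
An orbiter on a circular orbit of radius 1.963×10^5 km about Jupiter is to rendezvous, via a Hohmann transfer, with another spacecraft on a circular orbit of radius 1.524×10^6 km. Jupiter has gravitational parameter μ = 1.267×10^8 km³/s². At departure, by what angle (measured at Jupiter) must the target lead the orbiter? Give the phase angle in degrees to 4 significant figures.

φ = 103.7°

The Hohmann ellipse has a_t = (r₁ + r₂)/2 = 8.6015×10^5 km.
The half-period of the transfer ellipse is t = π√(a_t³/μ) = 2.227×10^5 s.
The target's mean motion on its circular orbit is ω₂ = √(μ/r₂³) = 5.983×10^-6 rad/s.
Angle swept by the target during transfer: ω₂·t = 1.332 rad = 76.32°.
The orbiter traverses 180° on the transfer ellipse, so the target must lead by 180° − 76.32° = 103.7°.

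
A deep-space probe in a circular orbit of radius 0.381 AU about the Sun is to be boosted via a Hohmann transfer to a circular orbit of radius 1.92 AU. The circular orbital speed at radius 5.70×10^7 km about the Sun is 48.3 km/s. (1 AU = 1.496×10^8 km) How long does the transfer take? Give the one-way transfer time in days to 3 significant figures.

t = 225 days

From the circular-orbit relation v² = μ/r at r = 5.70×10^7 km: μ = v²r = (48.3)² × 5.70×10^7 = 1.32975×10^11 km³/s².
In km: r₁ = 0.381 × 1.496×10^8 = 5.69976×10^7 km; r₂ = 1.92 × 1.496×10^8 = 2.87232×10^8 km.
Semi-major axis of the transfer orbit: a_t = (5.69976×10^7 + 2.87232×10^8)/2 = 1.721148×10^8 km.
By Kepler's third law the transfer-orbit period is T = 2π√(a_t³/μ), so t = T/2 = 1.945×10^7 s.
Converting: 1.945×10^7 s ÷ 86400 s/day = 225 days.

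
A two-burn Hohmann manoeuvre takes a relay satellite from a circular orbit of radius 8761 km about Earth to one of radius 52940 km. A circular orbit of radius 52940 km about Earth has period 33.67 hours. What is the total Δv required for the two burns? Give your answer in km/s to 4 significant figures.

From Kepler's third law T² = 4π²r³/μ at r = 52940 km, T = 33.67 hours = 33.67 × 3600 s = 1.21212×10^5 s: μ = 4π²r³/T² = 3.98676×10^5 km³/s².
The Hohmann ellipse has a_t = (r₁ + r₂)/2 = 30850.5 km.
At r₁ the circular-orbit speed is v₁ = √(μ/r₁) = 6.746 km/s.
On the transfer ellipse at r₁, v² = μ(2/r − 1/a) gives v_p = √[μ(2/r₁ − 1/a_t)] = 8.837 km/s.
First burn Δv₁ = |v_p − v₁| = 2.091 km/s.
At r₂, v₂ = √(μ/r₂) = 2.744 km/s.
Transfer-orbit speed at r₂: v_a = √[μ(2/r₂ − 1/a_t)] = 1.462 km/s.
Second burn Δv₂ = |v₂ − v_a| = 1.282 km/s.
Total Δv = Δv₁ + Δv₂ = 3.373 km/s.

Δv = 3.373 km/s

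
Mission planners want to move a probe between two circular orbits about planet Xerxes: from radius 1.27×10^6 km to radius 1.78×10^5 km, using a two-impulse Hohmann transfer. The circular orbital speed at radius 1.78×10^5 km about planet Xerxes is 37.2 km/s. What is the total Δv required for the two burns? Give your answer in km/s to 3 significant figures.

Δv = 19.1 km/s

From the circular-orbit relation v² = μ/r at r = 1.78×10^5 km: μ = v²r = (37.2)² × 1.78×10^5 = 2.46324×10^8 km³/s².
Semi-major axis of the transfer orbit: a_t = (1.270×10^6 + 1.780×10^5)/2 = 7.240×10^5 km.
At r₁ the circular-orbit speed is v₁ = √(μ/r₁) = 13.9268 km/s.
On the transfer ellipse at r₁, v² = μ(2/r − 1/a) gives v_a = √[μ(2/r₁ − 1/a_t)] = 6.90545 km/s.
First burn Δv₁ = |v_a − v₁| = 7.021 km/s.
At r₂, v₂ = √(μ/r₂) = 37.20 km/s.
Transfer-orbit speed at r₂: v_p = √[μ(2/r₂ − 1/a_t)] = 49.27 km/s.
Second burn Δv₂ = |v₂ − v_p| = 12.07 km/s.
Δv = Δv₁ + Δv₂ = 7.021 + 12.07 = 19.09 km/s.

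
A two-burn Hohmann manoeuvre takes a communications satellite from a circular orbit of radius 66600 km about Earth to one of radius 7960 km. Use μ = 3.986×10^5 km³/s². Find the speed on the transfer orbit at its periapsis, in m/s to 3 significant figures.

Semi-major axis of the transfer orbit: a_t = (66600 + 7960)/2 = 37280 km.
At periapsis, r = 7960 km.
Vis-viva: v = √[μ(2/r − 1/a_t)] = √[3.986×10^5 × (2/7960 − 1/37280)] = 9.458 km/s.

v = 9460 m/s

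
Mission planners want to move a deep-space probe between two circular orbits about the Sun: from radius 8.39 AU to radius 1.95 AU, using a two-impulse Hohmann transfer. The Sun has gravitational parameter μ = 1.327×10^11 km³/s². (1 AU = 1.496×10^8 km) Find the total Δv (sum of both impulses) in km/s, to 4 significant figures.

In km: r₁ = 8.39 × 1.496×10^8 = 1.255144×10^9 km; r₂ = 1.95 × 1.496×10^8 = 2.9172×10^8 km.
Transfer-ellipse semi-major axis a_t = (r₁ + r₂)/2 = (1.255144×10^9 + 2.9172×10^8)/2 = 7.73432×10^8 km.
At r₁ the circular-orbit speed is v₁ = √(μ/r₁) = 10.282 km/s.
Transfer-orbit speed at r₁ (vis-viva equation): v_a = √[μ(2/r₁ − 1/a_t)] = 6.3148 km/s.
First burn Δv₁ = |v_a − v₁| = 3.967 km/s.
Circular speed at r₂: v₂ = √(μ/r₂) = 21.328 km/s.
Transfer-orbit speed at r₂: v_p = √[μ(2/r₂ − 1/a_t)] = 27.170 km/s.
Second burn Δv₂ = |v₂ − v_p| = 5.842 km/s.
Total Δv = Δv₁ + Δv₂ = 9.809 km/s.

Δv = 9.809 km/s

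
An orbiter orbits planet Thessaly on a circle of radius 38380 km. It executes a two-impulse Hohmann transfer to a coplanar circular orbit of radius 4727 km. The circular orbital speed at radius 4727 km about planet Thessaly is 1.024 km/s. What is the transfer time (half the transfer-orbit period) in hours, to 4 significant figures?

t = 39.22 hours

From the circular-orbit relation v² = μ/r at r = 4727 km: μ = v²r = (1.024)² × 4727 = 4956.62 km³/s².
Transfer-ellipse semi-major axis a_t = (r₁ + r₂)/2 = (38380 + 4727)/2 = 21553.5 km.
Transfer time t = π√(a_t³/μ) = π√((21553.5)³ / 4956.62) = 1.412×10^5 s.
Converting: 1.412×10^5 s ÷ 3600 s/hour = 39.22 hours.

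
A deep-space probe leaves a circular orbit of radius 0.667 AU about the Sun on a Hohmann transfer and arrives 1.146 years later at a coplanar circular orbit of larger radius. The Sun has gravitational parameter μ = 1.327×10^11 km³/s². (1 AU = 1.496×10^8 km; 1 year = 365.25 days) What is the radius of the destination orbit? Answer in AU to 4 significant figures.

In km: r₁ = 0.667 × 1.496×10^8 = 9.97832×10^7 km.
Transfer time t = 1.146 years × 365.25 × 86400 s = 3.61650096×10^7 s, and t = π√(a_t³/μ).
So a_t = (μ t²/π²)^(1/3) = (1.327×10^11 × (3.61650096×10^7)² / π²)^(1/3) = 2.6005×10^8 km.
Since a_t = (r₁ + r₂)/2, r₂ = 2a_t − r₁ = 2×2.6005×10^8 − 9.97832×10^7 = 4.203168×10^8 km.
In AU: r₂ = 4.203168×10^8 / 1.496×10^8 = 2.810 AU.

r₂ = 2.810 AU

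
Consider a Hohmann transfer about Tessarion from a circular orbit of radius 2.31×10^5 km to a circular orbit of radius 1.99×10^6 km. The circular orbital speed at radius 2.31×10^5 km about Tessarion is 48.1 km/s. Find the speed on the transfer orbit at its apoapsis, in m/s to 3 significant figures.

From the circular-orbit relation v² = μ/r at r = 2.31×10^5 km: μ = v²r = (48.1)² × 2.31×10^5 = 5.34444×10^8 km³/s².
Transfer-ellipse semi-major axis a_t = (r₁ + r₂)/2 = (2.310×10^5 + 1.990×10^6)/2 = 1.1105×10^6 km.
At apoapsis, r = 1.990×10^6 km.
Vis-viva: v = √[μ(2/r − 1/a_t)] = √[5.34444×10^8 × (2/1.990×10^6 − 1/1.1105×10^6)] = 7.474 km/s.

v = 7470 m/s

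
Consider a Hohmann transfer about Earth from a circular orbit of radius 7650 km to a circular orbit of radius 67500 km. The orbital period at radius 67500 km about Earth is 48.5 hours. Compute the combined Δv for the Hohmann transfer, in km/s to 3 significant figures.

Δv = 3.79 km/s

From Kepler's third law T² = 4π²r³/μ at r = 67500 km, T = 48.5 hours = 48.5 × 3600 s = 1.746×10^5 s: μ = 4π²r³/T² = 3.98275×10^5 km³/s².
Semi-major axis of the transfer orbit: a_t = (7650 + 67500)/2 = 37575 km.
Circular speed at r₁: v₁ = √(μ/r₁) = √(3.98275×10^5/7650) = 7.2154 km/s.
On the transfer ellipse at r₁, vis-viva equation gives v_p = √[μ(2/r₁ − 1/a_t)] = 9.6708 km/s.
First burn Δv₁ = |v_p − v₁| = 2.455 km/s.
Circular speed at r₂: v₂ = √(μ/r₂) = 2.429 km/s.
Transfer-orbit speed at r₂: v_a = √[μ(2/r₂ − 1/a_t)] = 1.096 km/s.
Second burn Δv₂ = |v₂ − v_a| = 1.333 km/s.
Total Δv = Δv₁ + Δv₂ = 3.788 km/s.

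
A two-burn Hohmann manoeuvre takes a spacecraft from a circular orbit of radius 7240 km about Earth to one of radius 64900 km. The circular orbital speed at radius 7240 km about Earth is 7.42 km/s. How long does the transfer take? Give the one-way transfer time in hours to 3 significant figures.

t = 9.47 hours

From the circular-orbit relation v² = μ/r at r = 7240 km: μ = v²r = (7.42)² × 7240 = 3.98608×10^5 km³/s².
Transfer-ellipse semi-major axis a_t = (r₁ + r₂)/2 = (7240 + 64900)/2 = 36070 km.
Transfer time t = π√(a_t³/μ) = π√((36070)³ / 3.98608×10^5) = 34090 s.
Converting: 34090 s ÷ 3600 s/hour = 9.47 hours.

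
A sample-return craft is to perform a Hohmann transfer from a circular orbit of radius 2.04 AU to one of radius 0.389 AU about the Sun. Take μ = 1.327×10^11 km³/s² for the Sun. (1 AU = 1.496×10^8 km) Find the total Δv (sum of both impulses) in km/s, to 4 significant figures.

In km: r₁ = 2.04 × 1.496×10^8 = 3.05184×10^8 km; r₂ = 0.389 × 1.496×10^8 = 5.81944×10^7 km.
Semi-major axis of the transfer orbit: a_t = (3.05184×10^8 + 5.81944×10^7)/2 = 1.816892×10^8 km.
At r₁ the circular-orbit speed is v₁ = √(μ/r₁) = 20.852 km/s.
Transfer-orbit speed at r₁ (vis-viva equation): v_a = √[μ(2/r₁ − 1/a_t)] = 11.801 km/s.
First burn Δv₁ = |v_a − v₁| = 9.051 km/s.
Circular speed at r₂: v₂ = √(μ/r₂) = 47.75 km/s.
Transfer-orbit speed at r₂: v_p = √[μ(2/r₂ − 1/a_t)] = 61.89 km/s.
Second burn Δv₂ = |v₂ − v_p| = 14.14 km/s.
Δv = Δv₁ + Δv₂ = 9.051 + 14.14 = 23.19 km/s.

Δv = 23.19 km/s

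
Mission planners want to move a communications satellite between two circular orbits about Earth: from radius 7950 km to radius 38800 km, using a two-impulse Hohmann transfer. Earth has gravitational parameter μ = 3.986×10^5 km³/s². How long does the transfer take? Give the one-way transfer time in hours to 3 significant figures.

Semi-major axis of the transfer orbit: a_t = (7950 + 38800)/2 = 23375 km.
Transfer time t = π√(a_t³/μ) = π√((23375)³ / 3.986×10^5) = 17780 s.
Converting: 17780 s ÷ 3600 s/hour = 4.94 hours.

t = 4.94 hours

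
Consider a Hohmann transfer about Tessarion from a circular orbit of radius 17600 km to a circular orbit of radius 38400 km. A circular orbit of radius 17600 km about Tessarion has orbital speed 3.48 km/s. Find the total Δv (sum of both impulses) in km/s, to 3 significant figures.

Δv = 1.08 km/s

From the circular-orbit relation v² = μ/r at r = 17600 km: μ = v²r = (3.48)² × 17600 = 2.13143×10^5 km³/s².
Semi-major axis of the transfer orbit: a_t = (17600 + 38400)/2 = 28000 km.
At r₁ the circular-orbit speed is v₁ = √(μ/r₁) = 3.48000 km/s.
Transfer-orbit speed at r₁ (v² = μ(2/r − 1/a)): v_p = √[μ(2/r₁ − 1/a_t)] = 4.07536 km/s.
First burn Δv₁ = |v_p − v₁| = 0.59536 km/s.
At r₂, v₂ = √(μ/r₂) = 2.3560 km/s.
Transfer-orbit speed at r₂: v_a = √[μ(2/r₂ − 1/a_t)] = 1.8679 km/s.
Second burn Δv₂ = |v₂ − v_a| = 0.48810 km/s.
Total Δv = Δv₁ + Δv₂ = 1.083 km/s.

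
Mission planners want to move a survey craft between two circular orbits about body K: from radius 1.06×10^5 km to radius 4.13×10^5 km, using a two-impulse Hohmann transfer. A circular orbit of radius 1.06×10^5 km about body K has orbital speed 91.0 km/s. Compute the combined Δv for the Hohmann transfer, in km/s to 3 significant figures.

Δv = 40.4 km/s

From the circular-orbit relation v² = μ/r at r = 1.06×10^5 km: μ = v²r = (91.0)² × 1.06×10^5 = 8.77786×10^8 km³/s².
The Hohmann ellipse has a_t = (r₁ + r₂)/2 = 2.595×10^5 km.
Circular speed at r₁: v₁ = √(μ/r₁) = √(8.77786×10^8/1.060×10^5) = 91.00 km/s.
Transfer-orbit speed at r₁ (vis-viva equation): v_p = √[μ(2/r₁ − 1/a_t)] = 114.8 km/s.
First burn Δv₁ = |v_p − v₁| = 23.80 km/s.
Circular speed at r₂: v₂ = √(μ/r₂) = 46.10 km/s.
Transfer-orbit speed at r₂: v_a = √[μ(2/r₂ − 1/a_t)] = 29.46 km/s.
Second burn Δv₂ = |v₂ − v_a| = 16.64 km/s.
Δv = Δv₁ + Δv₂ = 23.80 + 16.64 = 40.44 km/s.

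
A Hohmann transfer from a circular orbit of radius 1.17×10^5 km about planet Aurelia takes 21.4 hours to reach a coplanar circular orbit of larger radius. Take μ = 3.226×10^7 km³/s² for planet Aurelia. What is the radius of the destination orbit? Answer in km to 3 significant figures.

Transfer time t = 21.4 hours = 77040 s, and t = π√(a_t³/μ).
So a_t = (μ t²/π²)^(1/3) = (3.226×10^7 × (77040)² / π²)^(1/3) = 2.6870×10^5 km.
Since a_t = (r₁ + r₂)/2, r₂ = 2a_t − r₁ = 2×2.6870×10^5 − 1.170×10^5 = 4.204×10^5 km.

r₂ = 4.20×10^5 km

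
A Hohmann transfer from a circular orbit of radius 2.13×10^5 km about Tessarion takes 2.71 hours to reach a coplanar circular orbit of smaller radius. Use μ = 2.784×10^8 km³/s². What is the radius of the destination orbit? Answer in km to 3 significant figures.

Transfer time t = 2.71 hours = 9756 s, and t = π√(a_t³/μ).
So a_t = (μ t²/π²)^(1/3) = (2.784×10^8 × (9756)² / π²)^(1/3) = 1.3899×10^5 km.
Since a_t = (r₁ + r₂)/2, r₂ = 2a_t − r₁ = 2×1.3899×10^5 − 2.130×10^5 = 64980 km.

r₂ = 65000 km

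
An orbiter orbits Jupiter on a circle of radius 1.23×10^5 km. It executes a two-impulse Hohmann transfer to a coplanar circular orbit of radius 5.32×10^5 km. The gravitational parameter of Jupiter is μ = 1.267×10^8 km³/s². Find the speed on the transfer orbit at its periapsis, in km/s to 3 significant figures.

v = 40.9 km/s

Semi-major axis of the transfer orbit: a_t = (1.230×10^5 + 5.320×10^5)/2 = 3.275×10^5 km.
At periapsis, r = 1.230×10^5 km.
From the vis-viva equation, v = √[μ(2/r − 1/a_t)] = 40.91 km/s.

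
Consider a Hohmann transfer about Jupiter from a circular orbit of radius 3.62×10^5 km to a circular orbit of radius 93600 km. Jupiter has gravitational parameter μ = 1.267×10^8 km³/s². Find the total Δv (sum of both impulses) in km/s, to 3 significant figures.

Δv = 16.3 km/s

Semi-major axis of the transfer orbit: a_t = (3.620×10^5 + 93600)/2 = 2.278×10^5 km.
At r₁ the circular-orbit speed is v₁ = √(μ/r₁) = 18.708 km/s.
Transfer-orbit speed at r₁ (v² = μ(2/r − 1/a)): v_a = √[μ(2/r₁ − 1/a_t)] = 11.992 km/s.
First burn Δv₁ = |v_a − v₁| = 6.716 km/s.
At r₂, v₂ = √(μ/r₂) = 36.792 km/s.
Transfer-orbit speed at r₂: v_p = √[μ(2/r₂ − 1/a_t)] = 46.380 km/s.
Second burn Δv₂ = |v₂ − v_p| = 9.588 km/s.
Δv = Δv₁ + Δv₂ = 6.716 + 9.588 = 16.30 km/s.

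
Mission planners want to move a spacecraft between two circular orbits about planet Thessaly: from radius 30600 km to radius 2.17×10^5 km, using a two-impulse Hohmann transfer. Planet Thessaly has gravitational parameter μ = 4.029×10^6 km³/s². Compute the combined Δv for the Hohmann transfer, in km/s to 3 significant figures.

Transfer-ellipse semi-major axis a_t = (r₁ + r₂)/2 = (30600 + 2.170×10^5)/2 = 1.238×10^5 km.
Circular speed at r₁: v₁ = √(μ/r₁) = √(4.029×10^6/30600) = 11.475 km/s.
Transfer-orbit speed at r₁ (v² = μ(2/r − 1/a)): v_p = √[μ(2/r₁ − 1/a_t)] = 15.192 km/s.
First burn Δv₁ = |v_p − v₁| = 3.717 km/s.
Circular speed at r₂: v₂ = √(μ/r₂) = 4.309 km/s.
Transfer-orbit speed at r₂: v_a = √[μ(2/r₂ − 1/a_t)] = 2.142 km/s.
Second burn Δv₂ = |v₂ − v_a| = 2.167 km/s.
Total Δv = Δv₁ + Δv₂ = 5.884 km/s.

Δv = 5.88 km/s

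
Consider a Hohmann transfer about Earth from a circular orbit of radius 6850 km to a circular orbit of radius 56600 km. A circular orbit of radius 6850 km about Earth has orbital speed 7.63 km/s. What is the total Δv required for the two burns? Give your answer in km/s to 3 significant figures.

From the circular-orbit relation v² = μ/r at r = 6850 km: μ = v²r = (7.63)² × 6850 = 3.98786×10^5 km³/s².
Transfer-ellipse semi-major axis a_t = (r₁ + r₂)/2 = (6850 + 56600)/2 = 31725 km.
Circular speed at r₁: v₁ = √(μ/r₁) = √(3.98786×10^5/6850) = 7.6300 km/s.
Transfer-orbit speed at r₁ (vis-viva equation): v_p = √[μ(2/r₁ − 1/a_t)] = 10.191 km/s.
First burn Δv₁ = |v_p − v₁| = 2.561 km/s.
Circular speed at r₂: v₂ = √(μ/r₂) = 2.654 km/s.
Transfer-orbit speed at r₂: v_a = √[μ(2/r₂ − 1/a_t)] = 1.233 km/s.
Second burn Δv₂ = |v₂ − v_a| = 1.421 km/s.
Δv = Δv₁ + Δv₂ = 2.561 + 1.421 = 3.982 km/s.

Δv = 3.98 km/s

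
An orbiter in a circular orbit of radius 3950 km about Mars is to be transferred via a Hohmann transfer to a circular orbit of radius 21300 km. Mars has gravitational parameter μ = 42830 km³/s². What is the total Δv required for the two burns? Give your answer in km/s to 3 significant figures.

Δv = 1.61 km/s

The Hohmann ellipse has a_t = (r₁ + r₂)/2 = 12625 km.
At r₁ the circular-orbit speed is v₁ = √(μ/r₁) = 3.2929 km/s.
On the transfer ellipse at r₁, v² = μ(2/r − 1/a) gives v_p = √[μ(2/r₁ − 1/a_t)] = 4.2771 km/s.
First burn Δv₁ = |v_p − v₁| = 0.9842 km/s.
At r₂, v₂ = √(μ/r₂) = 1.41803 km/s.
Transfer-orbit speed at r₂: v_a = √[μ(2/r₂ − 1/a_t)] = 0.793171 km/s.
Second burn Δv₂ = |v₂ − v_a| = 0.6249 km/s.
Total Δv = Δv₁ + Δv₂ = 1.609 km/s.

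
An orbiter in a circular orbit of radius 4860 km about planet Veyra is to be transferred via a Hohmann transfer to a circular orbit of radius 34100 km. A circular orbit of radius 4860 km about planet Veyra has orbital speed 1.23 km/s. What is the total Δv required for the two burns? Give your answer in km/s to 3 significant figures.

From the circular-orbit relation v² = μ/r at r = 4860 km: μ = v²r = (1.23)² × 4860 = 7352.69 km³/s².
Transfer-ellipse semi-major axis a_t = (r₁ + r₂)/2 = (4860 + 34100)/2 = 19480 km.
Circular speed at r₁: v₁ = √(μ/r₁) = √(7352.69/4860) = 1.2300 km/s.
On the transfer ellipse at r₁, v² = μ(2/r − 1/a) gives v_p = √[μ(2/r₁ − 1/a_t)] = 1.6274 km/s.
First burn Δv₁ = |v_p − v₁| = 0.3974 km/s.
At r₂, v₂ = √(μ/r₂) = 0.46435 km/s.
Transfer-orbit speed at r₂: v_a = √[μ(2/r₂ − 1/a_t)] = 0.23194 km/s.
Second burn Δv₂ = |v₂ − v_a| = 0.2324 km/s.
Total Δv = Δv₁ + Δv₂ = 0.6298 km/s.

Δv = 0.630 km/s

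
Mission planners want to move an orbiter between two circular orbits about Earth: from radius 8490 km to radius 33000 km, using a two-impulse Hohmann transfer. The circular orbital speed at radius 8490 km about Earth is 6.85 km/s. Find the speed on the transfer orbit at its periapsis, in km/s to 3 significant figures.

v = 8.64 km/s

From the circular-orbit relation v² = μ/r at r = 8490 km: μ = v²r = (6.85)² × 8490 = 3.98372×10^5 km³/s².
Semi-major axis of the transfer orbit: a_t = (8490 + 33000)/2 = 20745 km.
At periapsis, r = 8490 km.
Vis-viva: v = √[μ(2/r − 1/a_t)] = √[3.98372×10^5 × (2/8490 − 1/20745)] = 8.640 km/s.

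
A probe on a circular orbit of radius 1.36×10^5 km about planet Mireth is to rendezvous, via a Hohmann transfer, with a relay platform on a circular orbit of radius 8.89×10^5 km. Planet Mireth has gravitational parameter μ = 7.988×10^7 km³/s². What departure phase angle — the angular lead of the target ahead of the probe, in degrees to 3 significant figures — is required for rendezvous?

The Hohmann ellipse has a_t = (r₁ + r₂)/2 = 5.125×10^5 km.
The half-period of the transfer ellipse is t = π√(a_t³/μ) = 1.290×10^5 s.
The target's mean motion on its circular orbit is ω₂ = √(μ/r₂³) = 1.066×10^-5 rad/s.
Angle swept by the target during transfer: ω₂·t = 1.3751 rad = 78.79°.
Arrival is 180° from departure on the ellipse, so φ = 180° − 78.79° = 101°.

φ = 101°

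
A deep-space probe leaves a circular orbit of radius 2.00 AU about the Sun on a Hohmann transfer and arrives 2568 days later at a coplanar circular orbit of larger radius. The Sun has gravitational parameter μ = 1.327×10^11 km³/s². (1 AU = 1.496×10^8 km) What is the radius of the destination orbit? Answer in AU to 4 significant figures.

r₂ = 9.651 AU

In km: r₁ = 2.00 × 1.496×10^8 = 2.992×10^8 km.
Transfer time t = 2568 days = 2.218752×10^8 s, and t = π√(a_t³/μ).
So a_t = (μ t²/π²)^(1/3) = (1.327×10^11 × (2.218752×10^8)² / π²)^(1/3) = 8.7149×10^8 km.
Since a_t = (r₁ + r₂)/2, r₂ = 2a_t − r₁ = 2×8.7149×10^8 − 2.992×10^8 = 1.44378×10^9 km.
In AU: r₂ = 1.44378×10^9 / 1.496×10^8 = 9.651 AU.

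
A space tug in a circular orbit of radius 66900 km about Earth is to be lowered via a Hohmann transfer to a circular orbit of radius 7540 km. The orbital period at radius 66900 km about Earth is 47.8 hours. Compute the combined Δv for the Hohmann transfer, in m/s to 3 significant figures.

Δv = 3820 m/s

From Kepler's third law T² = 4π²r³/μ at r = 66900 km, T = 47.8 hours = 47.8 × 3600 s = 1.7208×10^5 s: μ = 4π²r³/T² = 3.99188×10^5 km³/s².
Semi-major axis of the transfer orbit: a_t = (66900 + 7540)/2 = 37220 km.
At r₁ the circular-orbit speed is v₁ = √(μ/r₁) = 2.4427 km/s.
On the transfer ellipse at r₁, v² = μ(2/r − 1/a) gives v_a = √[μ(2/r₁ − 1/a_t)] = 1.0994 km/s.
First burn Δv₁ = |v_a − v₁| = 1.343 km/s.
Circular speed at r₂: v₂ = √(μ/r₂) = 7.276 km/s.
Transfer-orbit speed at r₂: v_p = √[μ(2/r₂ − 1/a_t)] = 9.755 km/s.
Second burn Δv₂ = |v₂ − v_p| = 2.479 km/s.
Δv = Δv₁ + Δv₂ = 1.343 + 2.479 = 3.822 km/s.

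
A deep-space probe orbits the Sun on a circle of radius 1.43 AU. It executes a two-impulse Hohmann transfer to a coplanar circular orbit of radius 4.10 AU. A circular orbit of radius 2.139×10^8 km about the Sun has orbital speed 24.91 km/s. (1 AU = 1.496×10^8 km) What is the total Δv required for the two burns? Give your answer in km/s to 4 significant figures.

From the circular-orbit relation v² = μ/r at r = 2.139×10^8 km: μ = v²r = (24.91)² × 2.139×10^8 = 1.32727×10^11 km³/s².
In km: r₁ = 1.43 × 1.496×10^8 = 2.13928×10^8 km; r₂ = 4.10 × 1.496×10^8 = 6.1336×10^8 km.
Transfer-ellipse semi-major axis a_t = (r₁ + r₂)/2 = (2.13928×10^8 + 6.1336×10^8)/2 = 4.13644×10^8 km.
Circular speed at r₁: v₁ = √(μ/r₁) = √(1.32727×10^11/2.13928×10^8) = 24.908 km/s.
Transfer-orbit speed at r₁ (v² = μ(2/r − 1/a)): v_p = √[μ(2/r₁ − 1/a_t)] = 30.331 km/s.
First burn Δv₁ = |v_p − v₁| = 5.423 km/s.
Circular speed at r₂: v₂ = √(μ/r₂) = 14.710 km/s.
Transfer-orbit speed at r₂: v_a = √[μ(2/r₂ − 1/a_t)] = 10.579 km/s.
Second burn Δv₂ = |v₂ − v_a| = 4.131 km/s.
Total Δv = Δv₁ + Δv₂ = 9.554 km/s.

Δv = 9.554 km/s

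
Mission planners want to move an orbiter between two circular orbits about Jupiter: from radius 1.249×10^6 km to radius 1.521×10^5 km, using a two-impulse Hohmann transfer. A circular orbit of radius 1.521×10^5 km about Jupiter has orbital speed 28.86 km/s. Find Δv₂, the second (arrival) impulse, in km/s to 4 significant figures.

Δv₂ = 9.675 km/s

From the circular-orbit relation v² = μ/r at r = 1.521×10^5 km: μ = v²r = (28.86)² × 1.521×10^5 = 1.26684×10^8 km³/s².
Semi-major axis of the transfer orbit: a_t = (1.249×10^6 + 1.521×10^5)/2 = 7.0055×10^5 km.
On the circular orbit at r = 1.521×10^5 km, v_c = √(μ/r) = 28.860 km/s.
Transfer-orbit speed at the same r (vis-viva, a = a_t): v_t = √[μ(2/r − 1/a_t)] = 38.535 km/s.
Δv₂ = |v_t − v_c| = |38.535 − 28.860| = 9.675 km/s.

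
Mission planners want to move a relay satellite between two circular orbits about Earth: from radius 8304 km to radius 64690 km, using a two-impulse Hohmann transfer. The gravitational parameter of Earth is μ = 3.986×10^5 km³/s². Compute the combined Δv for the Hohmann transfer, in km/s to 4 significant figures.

The Hohmann ellipse has a_t = (r₁ + r₂)/2 = 36497 km.
Circular speed at r₁: v₁ = √(μ/r₁) = √(3.986×10^5/8304) = 6.928 km/s.
Transfer-orbit speed at r₁ (vis-viva equation): v_p = √[μ(2/r₁ − 1/a_t)] = 9.224 km/s.
First burn Δv₁ = |v_p − v₁| = 2.296 km/s.
At r₂, v₂ = √(μ/r₂) = 2.482 km/s.
Transfer-orbit speed at r₂: v_a = √[μ(2/r₂ − 1/a_t)] = 1.184 km/s.
Second burn Δv₂ = |v₂ − v_a| = 1.298 km/s.
Total Δv = Δv₁ + Δv₂ = 3.594 km/s.

Δv = 3.594 km/s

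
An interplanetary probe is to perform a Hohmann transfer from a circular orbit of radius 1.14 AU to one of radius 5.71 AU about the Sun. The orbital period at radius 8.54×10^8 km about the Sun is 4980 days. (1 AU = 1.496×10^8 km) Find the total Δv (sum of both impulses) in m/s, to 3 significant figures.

From Kepler's third law T² = 4π²r³/μ at r = 8.54×10^8 km, T = 4980 days = 4980 × 86400 s = 4.30272×10^8 s: μ = 4π²r³/T² = 1.32815×10^11 km³/s².
In km: r₁ = 1.14 × 1.496×10^8 = 1.70544×10^8 km; r₂ = 5.71 × 1.496×10^8 = 8.54216×10^8 km.
The Hohmann ellipse has a_t = (r₁ + r₂)/2 = 5.1238×10^8 km.
Circular speed at r₁: v₁ = √(μ/r₁) = √(1.32815×10^11/1.70544×10^8) = 27.906 km/s.
Transfer-orbit speed at r₁ (v² = μ(2/r − 1/a)): v_p = √[μ(2/r₁ − 1/a_t)] = 36.032 km/s.
First burn Δv₁ = |v_p − v₁| = 8.126 km/s.
Circular speed at r₂: v₂ = √(μ/r₂) = 12.469 km/s.
Transfer-orbit speed at r₂: v_a = √[μ(2/r₂ − 1/a_t)] = 7.1939 km/s.
Second burn Δv₂ = |v₂ − v_a| = 5.275 km/s.
Δv = Δv₁ + Δv₂ = 8.126 + 5.275 = 13.40 km/s.

Δv = 13400 m/s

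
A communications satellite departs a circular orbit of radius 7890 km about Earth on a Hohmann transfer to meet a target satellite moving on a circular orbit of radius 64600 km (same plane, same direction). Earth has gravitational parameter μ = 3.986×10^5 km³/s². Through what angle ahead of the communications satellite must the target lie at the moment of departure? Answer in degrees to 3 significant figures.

The Hohmann ellipse has a_t = (r₁ + r₂)/2 = 36245 km.
The half-period of the transfer ellipse is t = π√(a_t³/μ) = 34336 s.
The target's mean motion on its circular orbit is ω₂ = √(μ/r₂³) = 3.8452×10^-5 rad/s.
Angle swept by the target during transfer: ω₂·t = 1.3203 rad = 75.65°.
Arrival is 180° from departure on the ellipse, so φ = 180° − 75.65° = 104°.

φ = 104°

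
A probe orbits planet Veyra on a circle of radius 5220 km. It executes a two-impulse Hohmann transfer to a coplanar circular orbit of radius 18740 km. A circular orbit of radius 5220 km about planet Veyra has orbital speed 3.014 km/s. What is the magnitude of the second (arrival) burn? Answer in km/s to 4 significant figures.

Δv₂ = 0.5407 km/s

From the circular-orbit relation v² = μ/r at r = 5220 km: μ = v²r = (3.014)² × 5220 = 47419.5 km³/s².
Semi-major axis of the transfer orbit: a_t = (5220 + 18740)/2 = 11980 km.
Circular speed at r = 18740 km: v_c = √(μ/r) = 1.5907 km/s.
Transfer-orbit speed at the same r (vis-viva, a = a_t): v_t = √[μ(2/r − 1/a_t)] = 1.0500 km/s.
Δv₂ = |v_t − v_c| = |1.0500 − 1.5907| = 0.5407 km/s.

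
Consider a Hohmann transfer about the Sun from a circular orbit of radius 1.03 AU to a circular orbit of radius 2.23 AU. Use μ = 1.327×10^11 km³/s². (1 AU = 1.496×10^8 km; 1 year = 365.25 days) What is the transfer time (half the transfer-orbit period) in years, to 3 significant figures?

In km: r₁ = 1.03 × 1.496×10^8 = 1.54088×10^8 km; r₂ = 2.23 × 1.496×10^8 = 3.33608×10^8 km.
Transfer-ellipse semi-major axis a_t = (r₁ + r₂)/2 = (1.54088×10^8 + 3.33608×10^8)/2 = 2.43848×10^8 km.
Half the transfer-orbit period gives t = π√(a_t³/μ) = 3.284×10^7 s.
Converting: 3.284×10^7 s ÷ 3.15576×10^7 s/year (365.25 × 86400) = 1.04 years.

t = 1.04 years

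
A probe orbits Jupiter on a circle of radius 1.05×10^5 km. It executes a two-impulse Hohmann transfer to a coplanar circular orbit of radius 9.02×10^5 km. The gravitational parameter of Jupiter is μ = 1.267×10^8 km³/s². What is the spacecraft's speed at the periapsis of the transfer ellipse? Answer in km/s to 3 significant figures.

v = 46.5 km/s

Transfer-ellipse semi-major axis a_t = (r₁ + r₂)/2 = (1.050×10^5 + 9.020×10^5)/2 = 5.035×10^5 km.
At periapsis, r = 1.050×10^5 km.
Applying v² = μ(2/r − 1/a_t): v = 46.49 km/s.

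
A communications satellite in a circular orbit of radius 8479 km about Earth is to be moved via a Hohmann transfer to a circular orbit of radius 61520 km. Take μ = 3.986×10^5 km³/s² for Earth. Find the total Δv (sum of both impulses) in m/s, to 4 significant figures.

Δv = 3526 m/s

The Hohmann ellipse has a_t = (r₁ + r₂)/2 = 34999.5 km.
At r₁ the circular-orbit speed is v₁ = √(μ/r₁) = 6.8564 km/s.
Transfer-orbit speed at r₁ (v² = μ(2/r − 1/a)): v_p = √[μ(2/r₁ − 1/a_t)] = 9.0902 km/s.
First burn Δv₁ = |v_p − v₁| = 2.2338 km/s.
Circular speed at r₂: v₂ = √(μ/r₂) = 2.54543 km/s.
Transfer-orbit speed at r₂: v_a = √[μ(2/r₂ − 1/a_t)] = 1.25286 km/s.
Second burn Δv₂ = |v₂ − v_a| = 1.2926 km/s.
Total Δv = Δv₁ + Δv₂ = 3.526 km/s.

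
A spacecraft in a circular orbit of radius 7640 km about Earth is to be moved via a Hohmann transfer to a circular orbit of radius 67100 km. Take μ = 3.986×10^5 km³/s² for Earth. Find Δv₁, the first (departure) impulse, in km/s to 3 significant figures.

Transfer-ellipse semi-major axis a_t = (r₁ + r₂)/2 = (7640 + 67100)/2 = 37370 km.
On the circular orbit at r = 7640 km, v_c = √(μ/r) = 7.223 km/s.
Vis-viva on the transfer ellipse at r = 7640 km gives v_t = √[μ(2/r − 1/a_t)] = 9.679 km/s.
Δv₁ = |v_t − v_c| = |9.679 − 7.223| = 2.456 km/s.

Δv₁ = 2.46 km/s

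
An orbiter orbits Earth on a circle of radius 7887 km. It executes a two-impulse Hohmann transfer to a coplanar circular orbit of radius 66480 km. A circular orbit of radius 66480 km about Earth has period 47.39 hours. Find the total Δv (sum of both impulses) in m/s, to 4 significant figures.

Δv = 3717 m/s

From Kepler's third law T² = 4π²r³/μ at r = 66480 km, T = 47.39 hours = 47.39 × 3600 s = 1.70604×10^5 s: μ = 4π²r³/T² = 3.98524×10^5 km³/s².
Semi-major axis of the transfer orbit: a_t = (7887 + 66480)/2 = 37183.5 km.
Circular speed at r₁: v₁ = √(μ/r₁) = √(3.98524×10^5/7887) = 7.1084 km/s.
Transfer-orbit speed at r₁ (vis-viva): v_p = √[μ(2/r₁ − 1/a_t)] = 9.5048 km/s.
First burn Δv₁ = |v_p − v₁| = 2.396 km/s.
At r₂, v₂ = √(μ/r₂) = 2.4484 km/s.
Transfer-orbit speed at r₂: v_a = √[μ(2/r₂ − 1/a_t)] = 1.1276 km/s.
Second burn Δv₂ = |v₂ − v_a| = 1.321 km/s.
Δv = Δv₁ + Δv₂ = 2.396 + 1.321 = 3.717 km/s.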